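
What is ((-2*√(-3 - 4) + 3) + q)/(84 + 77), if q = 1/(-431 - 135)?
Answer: 1697/91126 - 2*I*√7/161 ≈ 0.018623 - 0.032866*I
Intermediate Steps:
q = -1/566 (q = 1/(-566) = -1/566 ≈ -0.0017668)
((-2*√(-3 - 4) + 3) + q)/(84 + 77) = ((-2*√(-3 - 4) + 3) - 1/566)/(84 + 77) = ((-2*I*√7 + 3) - 1/566)/161 = ((-2*I*√7 + 3) - 1/566)*(1/161) = ((3 - 2*I*√7) - 1/566)*(1/161) = (1697/566 - 2*I*√7)*(1/161) = 1697/91126 - 2*I*√7/161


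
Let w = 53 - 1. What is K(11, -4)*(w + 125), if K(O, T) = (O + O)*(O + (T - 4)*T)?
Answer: 167442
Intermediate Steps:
w = 52
K(O, T) = 2*O*(O + T*(-4 + T)) (K(O, T) = (2*O)*(O + (-4 + T)*T) = (2*O)*(O + T*(-4 + T)) = 2*O*(O + T*(-4 + T)))
K(11, -4)*(w + 125) = (2*11*(11 + (-4)**2 - 4*(-4)))*(52 + 125) = (2*11*(11 + 16 + 16))*177 = (2*11*43)*177 = 946*177 = 167442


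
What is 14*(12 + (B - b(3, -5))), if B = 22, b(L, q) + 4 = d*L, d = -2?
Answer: 616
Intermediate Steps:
b(L, q) = -4 - 2*L
14*(12 + (B - b(3, -5))) = 14*(12 + (22 - (-4 - 2*3))) = 14*(12 + (22 - (-4 - 6))) = 14*(12 + (22 - 1*(-10))) = 14*(12 + (22 + 10)) = 14*(12 + 32) = 14*44 = 616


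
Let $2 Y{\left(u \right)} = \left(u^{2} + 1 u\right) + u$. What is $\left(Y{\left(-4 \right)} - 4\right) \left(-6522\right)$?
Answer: $0$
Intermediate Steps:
$Y{\left(u \right)} = u + \frac{u^{2}}{2}$ ($Y{\left(u \right)} = \frac{\left(u^{2} + 1 u\right) + u}{2} = \frac{\left(u^{2} + u\right) + u}{2} = \frac{\left(u + u^{2}\right) + u}{2} = \frac{u^{2} + 2 u}{2} = u + \frac{u^{2}}{2}$)
$\left(Y{\left(-4 \right)} - 4\right) \left(-6522\right) = \left(\frac{1}{2} \left(-4\right) \left(2 - 4\right) - 4\right) \left(-6522\right) = \left(\frac{1}{2} \left(-4\right) \left(-2\right) - 4\right) \left(-6522\right) = \left(4 - 4\right) \left(-6522\right) = 0 \left(-6522\right) = 0$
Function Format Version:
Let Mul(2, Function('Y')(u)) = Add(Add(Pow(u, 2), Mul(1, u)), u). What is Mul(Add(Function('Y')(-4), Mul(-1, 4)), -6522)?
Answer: 0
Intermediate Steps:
Function('Y')(u) = Add(u, Mul(Rational(1, 2), Pow(u, 2))) (Function('Y')(u) = Mul(Rational(1, 2), Add(Add(Pow(u, 2), Mul(1, u)), u)) = Mul(Rational(1, 2), Add(Add(Pow(u, 2), u), u)) = Mul(Rational(1, 2), Add(Add(u, Pow(u, 2)), u)) = Mul(Rational(1, 2), Add(Pow(u, 2), Mul(2, u))) = Add(u, Mul(Rational(1, 2), Pow(u, 2))))
Mul(Add(Function('Y')(-4), Mul(-1, 4)), -6522) = Mul(Add(Mul(Rational(1, 2), -4, Add(2, -4)), Mul(-1, 4)), -6522) = Mul(Add(Mul(Rational(1, 2), -4, -2), -4), -6522) = Mul(Add(4, -4), -6522) = Mul(0, -6522) = 0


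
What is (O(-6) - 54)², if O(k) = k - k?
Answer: 2916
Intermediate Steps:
O(k) = 0
(O(-6) - 54)² = (0 - 54)² = (-54)² = 2916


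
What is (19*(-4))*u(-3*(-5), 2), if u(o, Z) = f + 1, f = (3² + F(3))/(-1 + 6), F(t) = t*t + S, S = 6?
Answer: -2204/5 ≈ -440.80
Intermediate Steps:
F(t) = 6 + t² (F(t) = t*t + 6 = t² + 6 = 6 + t²)
f = 24/5 (f = (3² + (6 + 3²))/(-1 + 6) = (9 + (6 + 9))/5 = (9 + 15)*(⅕) = 24*(⅕) = 24/5 ≈ 4.8000)
u(o, Z) = 29/5 (u(o, Z) = 24/5 + 1 = 29/5)
(19*(-4))*u(-3*(-5), 2) = (19*(-4))*(29/5) = -76*29/5 = -2204/5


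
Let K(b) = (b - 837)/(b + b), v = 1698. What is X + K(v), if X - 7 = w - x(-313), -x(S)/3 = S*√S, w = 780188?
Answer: 883181027/1132 - 939*I*√313 ≈ 7.802e+5 - 16613.0*I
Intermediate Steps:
K(b) = (-837 + b)/(2*b) (K(b) = (-837 + b)/((2*b)) = (-837 + b)*(1/(2*b)) = (-837 + b)/(2*b))
x(S) = -3*S^(3/2) (x(S) = -3*S*√S = -3*S^(3/2))
X = 780195 - 939*I*√313 (X = 7 + (780188 - (-3)*(-313)^(3/2)) = 7 + (780188 - (-3)*(-313*I*√313)) = 7 + (780188 - 939*I*√313) = 780195 - 939*I*√313 ≈ 7.802e+5 - 16613.0*I)
X + K(v) = (780195 - 939*I*√313) + (½)*(-837 + 1698)/1698 = (780195 - 939*I*√313) + (½)*(1/1698)*861 = (780195 - 939*I*√313) + 287/1132 = 883181027/1132 - 939*I*√313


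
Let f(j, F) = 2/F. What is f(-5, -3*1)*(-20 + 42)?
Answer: -44/3 ≈ -14.667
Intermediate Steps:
f(-5, -3*1)*(-20 + 42) = (2/((-3*1)))*(-20 + 42) = (2/(-3))*22 = (2*(-⅓))*22 = -⅔*22 = -44/3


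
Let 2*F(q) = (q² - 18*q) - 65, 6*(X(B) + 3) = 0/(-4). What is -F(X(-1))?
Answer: 1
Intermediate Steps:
X(B) = -3 (X(B) = -3 + (0/(-4))/6 = -3 + (0*(-¼))/6 = -3 + (⅙)*0 = -3 + 0 = -3)
F(q) = -65/2 + q²/2 - 9*q (F(q) = ((q² - 18*q) - 65)/2 = (-65 + q² - 18*q)/2 = -65/2 + q²/2 - 9*q)
-F(X(-1)) = -(-65/2 + (½)*(-3)² - 9*(-3)) = -(-65/2 + (½)*9 + 27) = -(-65/2 + 9/2 + 27) = -1*(-1) = 1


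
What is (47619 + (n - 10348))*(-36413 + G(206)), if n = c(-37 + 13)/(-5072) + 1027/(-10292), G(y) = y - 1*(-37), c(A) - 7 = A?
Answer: -8796450552652885/6525128 ≈ -1.3481e+9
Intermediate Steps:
c(A) = 7 + A
G(y) = 37 + y (G(y) = y + 37 = 37 + y)
n = -1258495/13050256 (n = (7 + (-37 + 13))/(-5072) + 1027/(-10292) = (7 - 24)*(-1/5072) + 1027*(-1/10292) = -17*(-1/5072) - 1027/10292 = 17/5072 - 1027/10292 = -1258495/13050256 ≈ -0.096434)
(47619 + (n - 10348))*(-36413 + G(206)) = (47619 + (-1258495/13050256 - 10348))*(-36413 + (37 + 206)) = (47619 - 135045307583/13050256)*(-36413 + 243) = (486394832881/13050256)*(-36170) = -8796450552652885/6525128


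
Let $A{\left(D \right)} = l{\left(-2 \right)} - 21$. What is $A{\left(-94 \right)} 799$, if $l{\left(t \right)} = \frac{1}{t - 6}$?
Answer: $- \frac{135031}{8} \approx -16879.0$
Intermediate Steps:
$l{\left(t \right)} = \frac{1}{-6 + t}$
$A{\left(D \right)} = - \frac{169}{8}$ ($A{\left(D \right)} = \frac{1}{-6 - 2} - 21 = \frac{1}{-8} - 21 = - \frac{1}{8} - 21 = - \frac{169}{8}$)
$A{\left(-94 \right)} 799 = \left(- \frac{169}{8}\right) 799 = - \frac{135031}{8}$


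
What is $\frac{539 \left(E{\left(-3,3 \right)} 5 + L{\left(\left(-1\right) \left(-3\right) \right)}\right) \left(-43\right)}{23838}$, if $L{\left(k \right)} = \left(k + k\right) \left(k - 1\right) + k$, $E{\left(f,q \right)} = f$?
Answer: $0$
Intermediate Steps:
$L{\left(k \right)} = k + 2 k \left(-1 + k\right)$ ($L{\left(k \right)} = 2 k \left(-1 + k\right) + k = k + 2 k \left(-1 + k\right)$)
$\frac{539 \left(E{\left(-3,3 \right)} 5 + L{\left(\left(-1\right) \left(-3\right) \right)}\right) \left(-43\right)}{23838} = \frac{539 \left(\left(-3\right) 5 + \left(-1\right) \left(-3\right) \left(-1 + 2 \left(\left(-1\right) \left(-3\right)\right)\right)\right) \left(-43\right)}{23838} = 539 \left(-15 + 3 \left(-1 + 2 \cdot 3\right)\right) \left(-43\right) \frac{1}{23838} = 539 \left(-15 + 3 \left(-1 + 6\right)\right) \left(-43\right) \frac{1}{23838} = 539 \left(-15 + 3 \cdot 5\right) \left(-43\right) \frac{1}{23838} = 539 \left(-15 + 15\right) \left(-43\right) \frac{1}{23838} = 539 \cdot 0 \left(-43\right) \frac{1}{23838} = 539 \cdot 0 \cdot \frac{1}{23838} = 0 \cdot \frac{1}{23838} = 0$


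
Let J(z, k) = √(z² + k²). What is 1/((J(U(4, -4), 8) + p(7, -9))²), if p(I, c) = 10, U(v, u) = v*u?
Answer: 21/2420 - 2*√5/605 ≈ 0.0012857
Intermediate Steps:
U(v, u) = u*v
J(z, k) = √(k² + z²)
1/((J(U(4, -4), 8) + p(7, -9))²) = 1/((√(8² + (-4*4)²) + 10)²) = 1/((√(64 + (-16)²) + 10)²) = 1/((√(64 + 256) + 10)²) = 1/((√320 + 10)²) = 1/((8*√5 + 10)²) = 1/((10 + 8*√5)²) = (10 + 8*√5)⁻²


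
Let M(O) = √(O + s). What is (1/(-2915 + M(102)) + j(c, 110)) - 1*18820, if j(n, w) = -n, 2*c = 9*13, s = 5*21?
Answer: -80205478614/4248509 - 3*√23/8497018 ≈ -18879.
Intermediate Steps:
s = 105
c = 117/2 (c = (9*13)/2 = (½)*117 = 117/2 ≈ 58.500)
M(O) = √(105 + O) (M(O) = √(O + 105) = √(105 + O))
(1/(-2915 + M(102)) + j(c, 110)) - 1*18820 = (1/(-2915 + √(105 + 102)) - 1*117/2) - 1*18820 = (1/(-2915 + √207) - 117/2) - 18820 = (1/(-2915 + 3*√23) - 117/2) - 18820 = (-117/2 + 1/(-2915 + 3*√23)) - 18820 = -37757/2 + 1/(-2915 + 3*√23)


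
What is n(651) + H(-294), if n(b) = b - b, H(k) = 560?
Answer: 560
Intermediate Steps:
n(b) = 0
n(651) + H(-294) = 0 + 560 = 560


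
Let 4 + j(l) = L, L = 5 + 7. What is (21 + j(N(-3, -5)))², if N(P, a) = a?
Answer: 841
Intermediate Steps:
L = 12
j(l) = 8 (j(l) = -4 + 12 = 8)
(21 + j(N(-3, -5)))² = (21 + 8)² = 29² = 841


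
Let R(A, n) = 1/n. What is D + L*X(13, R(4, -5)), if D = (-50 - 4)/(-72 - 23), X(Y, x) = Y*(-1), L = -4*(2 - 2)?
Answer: 54/95 ≈ 0.56842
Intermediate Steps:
R(A, n) = 1/n
L = 0 (L = -4*0 = 0)
X(Y, x) = -Y
D = 54/95 (D = -54/(-95) = -54*(-1/95) = 54/95 ≈ 0.56842)
D + L*X(13, R(4, -5)) = 54/95 + 0*(-1*13) = 54/95 + 0*(-13) = 54/95 + 0 = 54/95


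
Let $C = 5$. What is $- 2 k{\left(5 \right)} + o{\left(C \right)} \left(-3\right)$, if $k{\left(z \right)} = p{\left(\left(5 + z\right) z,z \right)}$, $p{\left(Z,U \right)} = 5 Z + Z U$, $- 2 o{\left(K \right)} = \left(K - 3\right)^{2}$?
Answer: $-994$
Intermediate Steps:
$o{\left(K \right)} = - \frac{\left(-3 + K\right)^{2}}{2}$ ($o{\left(K \right)} = - \frac{\left(K - 3\right)^{2}}{2} = - \frac{\left(-3 + K\right)^{2}}{2}$)
$p{\left(Z,U \right)} = 5 Z + U Z$
$k{\left(z \right)} = z \left(5 + z\right)^{2}$ ($k{\left(z \right)} = \left(5 + z\right) z \left(5 + z\right) = z \left(5 + z\right) \left(5 + z\right) = z \left(5 + z\right)^{2}$)
$- 2 k{\left(5 \right)} + o{\left(C \right)} \left(-3\right) = - 2 \cdot 5 \left(5 + 5\right)^{2} + - \frac{\left(-3 + 5\right)^{2}}{2} \left(-3\right) = - 2 \cdot 5 \cdot 10^{2} + - \frac{2^{2}}{2} \left(-3\right) = - 2 \cdot 5 \cdot 100 + \left(- \frac{1}{2}\right) 4 \left(-3\right) = \left(-2\right) 500 - -6 = -1000 + 6 = -994$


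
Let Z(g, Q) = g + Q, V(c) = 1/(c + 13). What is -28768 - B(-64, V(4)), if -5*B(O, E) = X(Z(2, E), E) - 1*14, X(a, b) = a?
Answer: -2445483/85 ≈ -28770.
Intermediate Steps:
V(c) = 1/(13 + c)
Z(g, Q) = Q + g
B(O, E) = 12/5 - E/5 (B(O, E) = -((E + 2) - 1*14)/5 = -((2 + E) - 14)/5 = -(-12 + E)/5 = 12/5 - E/5)
-28768 - B(-64, V(4)) = -28768 - (12/5 - 1/(5*(13 + 4))) = -28768 - (12/5 - ⅕/17) = -28768 - (12/5 - ⅕*1/17) = -28768 - (12/5 - 1/85) = -28768 - 1*203/85 = -28768 - 203/85 = -2445483/85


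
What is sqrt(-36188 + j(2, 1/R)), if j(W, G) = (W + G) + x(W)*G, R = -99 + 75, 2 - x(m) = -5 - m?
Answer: I*sqrt(1302711)/6 ≈ 190.23*I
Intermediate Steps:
x(m) = 7 + m (x(m) = 2 - (-5 - m) = 2 + (5 + m) = 7 + m)
R = -24
j(W, G) = G + W + G*(7 + W) (j(W, G) = (W + G) + (7 + W)*G = (G + W) + G*(7 + W) = G + W + G*(7 + W))
sqrt(-36188 + j(2, 1/R)) = sqrt(-36188 + (1/(-24) + 2 + (7 + 2)/(-24))) = sqrt(-36188 + (-1/24 + 2 - 1/24*9)) = sqrt(-36188 + (-1/24 + 2 - 3/8)) = sqrt(-36188 + 19/12) = sqrt(-434237/12) = I*sqrt(1302711)/6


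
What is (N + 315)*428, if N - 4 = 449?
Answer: 328704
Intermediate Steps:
N = 453 (N = 4 + 449 = 453)
(N + 315)*428 = (453 + 315)*428 = 768*428 = 328704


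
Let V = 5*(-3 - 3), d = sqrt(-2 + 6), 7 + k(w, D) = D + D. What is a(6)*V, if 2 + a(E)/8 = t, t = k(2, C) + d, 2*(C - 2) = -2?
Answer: 1200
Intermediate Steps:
C = 1 (C = 2 + (1/2)*(-2) = 2 - 1 = 1)
k(w, D) = -7 + 2*D (k(w, D) = -7 + (D + D) = -7 + 2*D)
d = 2 (d = sqrt(4) = 2)
V = -30 (V = 5*(-6) = -30)
t = -3 (t = (-7 + 2*1) + 2 = (-7 + 2) + 2 = -5 + 2 = -3)
a(E) = -40 (a(E) = -16 + 8*(-3) = -16 - 24 = -40)
a(6)*V = -40*(-30) = 1200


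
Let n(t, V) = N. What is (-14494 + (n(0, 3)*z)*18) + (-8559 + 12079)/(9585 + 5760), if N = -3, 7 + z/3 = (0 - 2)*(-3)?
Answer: -3998564/279 ≈ -14332.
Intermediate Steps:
z = -3 (z = -21 + 3*((0 - 2)*(-3)) = -21 + 3*(-2*(-3)) = -21 + 3*6 = -21 + 18 = -3)
n(t, V) = -3
(-14494 + (n(0, 3)*z)*18) + (-8559 + 12079)/(9585 + 5760) = (-14494 - 3*(-3)*18) + (-8559 + 12079)/(9585 + 5760) = (-14494 + 9*18) + 3520/15345 = (-14494 + 162) + 3520*(1/15345) = -14332 + 64/279 = -3998564/279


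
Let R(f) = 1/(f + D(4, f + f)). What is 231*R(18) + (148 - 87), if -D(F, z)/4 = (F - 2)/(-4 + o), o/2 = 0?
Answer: 1451/20 ≈ 72.550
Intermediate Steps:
o = 0 (o = 2*0 = 0)
D(F, z) = -2 + F (D(F, z) = -4*(F - 2)/(-4 + 0) = -4*(-2 + F)/(-4) = -4*(-2 + F)*(-1)/4 = -4*(1/2 - F/4) = -2 + F)
R(f) = 1/(2 + f) (R(f) = 1/(f + (-2 + 4)) = 1/(f + 2) = 1/(2 + f))
231*R(18) + (148 - 87) = 231/(2 + 18) + (148 - 87) = 231/20 + 61 = 1451/20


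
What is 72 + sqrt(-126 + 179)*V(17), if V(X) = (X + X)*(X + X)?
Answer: 72 + 1156*sqrt(53) ≈ 8487.8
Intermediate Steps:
V(X) = 4*X**2 (V(X) = (2*X)*(2*X) = 4*X**2)
72 + sqrt(-126 + 179)*V(17) = 72 + sqrt(-126 + 179)*(4*17**2) = 72 + sqrt(53)*(4*289) = 72 + sqrt(53)*1156 = 72 + 1156*sqrt(53)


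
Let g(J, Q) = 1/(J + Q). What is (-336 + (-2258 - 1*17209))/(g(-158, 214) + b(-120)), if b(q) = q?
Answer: 1108968/6719 ≈ 165.05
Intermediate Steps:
(-336 + (-2258 - 1*17209))/(g(-158, 214) + b(-120)) = (-336 + (-2258 - 1*17209))/(1/(-158 + 214) - 120) = (-336 + (-2258 - 17209))/(1/56 - 120) = (-336 - 19467)/(1/56 - 120) = -19803/(-6719/56) = -19803*(-56/6719) = 1108968/6719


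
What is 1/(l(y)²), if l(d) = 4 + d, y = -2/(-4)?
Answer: 4/81 ≈ 0.049383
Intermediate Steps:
y = ½ (y = -2*(-¼) = ½ ≈ 0.50000)
1/(l(y)²) = 1/((4 + ½)²) = 1/((9/2)²) = 1/(81/4) = 4/81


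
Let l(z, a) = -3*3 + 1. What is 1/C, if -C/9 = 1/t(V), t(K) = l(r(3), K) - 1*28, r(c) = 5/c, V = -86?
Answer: 4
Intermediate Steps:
l(z, a) = -8 (l(z, a) = -9 + 1 = -8)
t(K) = -36 (t(K) = -8 - 1*28 = -8 - 28 = -36)
C = 1/4 (C = -9/(-36) = -9*(-1/36) = 1/4 ≈ 0.25000)
1/C = 1/(1/4) = 4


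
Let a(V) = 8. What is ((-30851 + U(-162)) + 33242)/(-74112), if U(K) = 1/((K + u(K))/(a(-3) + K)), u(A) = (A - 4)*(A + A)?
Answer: -1001641/31047138 ≈ -0.032262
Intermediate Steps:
u(A) = 2*A*(-4 + A) (u(A) = (-4 + A)*(2*A) = 2*A*(-4 + A))
U(K) = (8 + K)/(K + 2*K*(-4 + K)) (U(K) = 1/((K + 2*K*(-4 + K))/(8 + K)) = (8 + K)/(K + 2*K*(-4 + K)))
((-30851 + U(-162)) + 33242)/(-74112) = ((-30851 + (8 - 162)/((-162)*(-7 + 2*(-162)))) + 33242)/(-74112) = ((-30851 - 1/162*(-154)/(-7 - 324)) + 33242)*(-1/74112) = ((-30851 - 1/162*(-154)/(-331)) + 33242)*(-1/74112) = ((-30851 - 1/162*(-1/331)*(-154)) + 33242)*(-1/74112) = ((-30851 - 77/26811) + 33242)*(-1/74112) = (-827146238/26811 + 33242)*(-1/74112) = (64105024/26811)*(-1/74112) = -1001641/31047138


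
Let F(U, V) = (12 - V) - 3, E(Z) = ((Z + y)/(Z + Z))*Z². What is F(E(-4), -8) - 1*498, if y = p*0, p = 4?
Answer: -481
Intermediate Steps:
y = 0 (y = 4*0 = 0)
E(Z) = Z²/2 (E(Z) = ((Z + 0)/(Z + Z))*Z² = (Z/((2*Z)))*Z² = (Z*(1/(2*Z)))*Z² = Z²/2)
F(U, V) = 9 - V
F(E(-4), -8) - 1*498 = (9 - 1*(-8)) - 1*498 = (9 + 8) - 498 = 17 - 498 = -481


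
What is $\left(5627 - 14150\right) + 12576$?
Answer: $4053$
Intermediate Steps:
$\left(5627 - 14150\right) + 12576 = -8523 + 12576 = 4053$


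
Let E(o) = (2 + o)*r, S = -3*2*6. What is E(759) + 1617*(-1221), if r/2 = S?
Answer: -2029149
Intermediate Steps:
S = -36 (S = -6*6 = -36)
r = -72 (r = 2*(-36) = -72)
E(o) = -144 - 72*o (E(o) = (2 + o)*(-72) = -144 - 72*o)
E(759) + 1617*(-1221) = (-144 - 72*759) + 1617*(-1221) = (-144 - 54648) - 1974357 = -54792 - 1974357 = -2029149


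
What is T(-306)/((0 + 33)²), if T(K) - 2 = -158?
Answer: -52/363 ≈ -0.14325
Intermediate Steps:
T(K) = -156 (T(K) = 2 - 158 = -156)
T(-306)/((0 + 33)²) = -156/(0 + 33)² = -156/(33²) = -156/1089 = -156*1/1089 = -52/363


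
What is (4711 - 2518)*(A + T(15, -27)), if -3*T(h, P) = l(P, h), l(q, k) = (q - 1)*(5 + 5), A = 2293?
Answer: 5233229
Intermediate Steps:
l(q, k) = -10 + 10*q (l(q, k) = (-1 + q)*10 = -10 + 10*q)
T(h, P) = 10/3 - 10*P/3 (T(h, P) = -(-10 + 10*P)/3 = 10/3 - 10*P/3)
(4711 - 2518)*(A + T(15, -27)) = (4711 - 2518)*(2293 + (10/3 - 10/3*(-27))) = 2193*(2293 + (10/3 + 90)) = 2193*(2293 + 280/3) = 2193*(7159/3) = 5233229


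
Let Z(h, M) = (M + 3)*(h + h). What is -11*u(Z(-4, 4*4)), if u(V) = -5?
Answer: 55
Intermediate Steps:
Z(h, M) = 2*h*(3 + M) (Z(h, M) = (3 + M)*(2*h) = 2*h*(3 + M))
-11*u(Z(-4, 4*4)) = -11*(-5) = 55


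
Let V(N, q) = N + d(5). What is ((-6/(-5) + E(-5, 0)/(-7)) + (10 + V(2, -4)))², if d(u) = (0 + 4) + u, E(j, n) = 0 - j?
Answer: 565504/1225 ≈ 461.64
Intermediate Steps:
E(j, n) = -j
d(u) = 4 + u
V(N, q) = 9 + N (V(N, q) = N + (4 + 5) = N + 9 = 9 + N)
((-6/(-5) + E(-5, 0)/(-7)) + (10 + V(2, -4)))² = ((-6/(-5) - 1*(-5)/(-7)) + (10 + (9 + 2)))² = ((-6*(-⅕) + 5*(-⅐)) + (10 + 11))² = ((6/5 - 5/7) + 21)² = (17/35 + 21)² = (752/35)² = 565504/1225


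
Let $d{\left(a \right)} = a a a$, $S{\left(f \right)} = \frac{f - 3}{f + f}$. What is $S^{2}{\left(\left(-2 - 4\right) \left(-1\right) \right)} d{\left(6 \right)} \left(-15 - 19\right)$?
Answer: $-459$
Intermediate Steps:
$S{\left(f \right)} = \frac{-3 + f}{2 f}$
$d{\left(a \right)} = a^{3}$ ($d{\left(a \right)} = a^{2} a = a^{3}$)
$S^{2}{\left(\left(-2 - 4\right) \left(-1\right) \right)} d{\left(6 \right)} \left(-15 - 19\right) = \left(\frac{-3 + \left(-2 - 4\right) \left(-1\right)}{2 \left(-2 - 4\right) \left(-1\right)}\right)^{2} \cdot 6^{3} \left(-15 - 19\right) = \left(\frac{-3 - -6}{2 \left(\left(-6\right) \left(-1\right)\right)}\right)^{2} \cdot 216 \left(-15 - 19\right) = \left(\frac{-3 + 6}{2 \cdot 6}\right)^{2} \cdot 216 \left(-34\right) = \left(\frac{1}{2} \cdot \frac{1}{6} \cdot 3\right)^{2} \cdot 216 \left(-34\right) = \left(\frac{1}{4}\right)^{2} \cdot 216 \left(-34\right) = \frac{1}{16} \cdot 216 \left(-34\right) = \frac{27}{2} \left(-34\right) = -459$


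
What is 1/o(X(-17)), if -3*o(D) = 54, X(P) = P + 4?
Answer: -1/18 ≈ -0.055556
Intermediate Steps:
X(P) = 4 + P
o(D) = -18 (o(D) = -1/3*54 = -18)
1/o(X(-17)) = 1/(-18) = -1/18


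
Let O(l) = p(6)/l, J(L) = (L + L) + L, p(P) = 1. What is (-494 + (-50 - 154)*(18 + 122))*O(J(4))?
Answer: -14527/6 ≈ -2421.2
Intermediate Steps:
J(L) = 3*L (J(L) = 2*L + L = 3*L)
O(l) = 1/l
(-494 + (-50 - 154)*(18 + 122))*O(J(4)) = (-494 + (-50 - 154)*(18 + 122))/((3*4)) = (-494 - 204*140)/12 = (-494 - 28560)*(1/12) = -29054*1/12 = -14527/6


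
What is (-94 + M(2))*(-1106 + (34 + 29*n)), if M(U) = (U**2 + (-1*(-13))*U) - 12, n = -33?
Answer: 154204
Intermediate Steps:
M(U) = -12 + U**2 + 13*U (M(U) = (U**2 + 13*U) - 12 = -12 + U**2 + 13*U)
(-94 + M(2))*(-1106 + (34 + 29*n)) = (-94 + (-12 + 2**2 + 13*2))*(-1106 + (34 + 29*(-33))) = (-94 + (-12 + 4 + 26))*(-1106 + (34 - 957)) = (-94 + 18)*(-1106 - 923) = -76*(-2029) = 154204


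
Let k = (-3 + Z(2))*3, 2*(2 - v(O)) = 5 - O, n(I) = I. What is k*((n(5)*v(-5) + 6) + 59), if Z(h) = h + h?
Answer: 150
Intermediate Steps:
v(O) = -1/2 + O/2 (v(O) = 2 - (5 - O)/2 = 2 + (-5/2 + O/2) = -1/2 + O/2)
Z(h) = 2*h
k = 3 (k = (-3 + 2*2)*3 = (-3 + 4)*3 = 1*3 = 3)
k*((n(5)*v(-5) + 6) + 59) = 3*((5*(-1/2 + (1/2)*(-5)) + 6) + 59) = 3*((5*(-1/2 - 5/2) + 6) + 59) = 3*((5*(-3) + 6) + 59) = 3*((-15 + 6) + 59) = 3*(-9 + 59) = 3*50 = 150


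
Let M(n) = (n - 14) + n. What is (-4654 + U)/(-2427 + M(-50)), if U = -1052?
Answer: 1902/847 ≈ 2.2456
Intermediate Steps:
M(n) = -14 + 2*n (M(n) = (-14 + n) + n = -14 + 2*n)
(-4654 + U)/(-2427 + M(-50)) = (-4654 - 1052)/(-2427 + (-14 + 2*(-50))) = -5706/(-2427 + (-14 - 100)) = -5706/(-2427 - 114) = -5706/(-2541) = -5706*(-1/2541) = 1902/847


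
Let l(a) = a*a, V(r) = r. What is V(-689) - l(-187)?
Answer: -35658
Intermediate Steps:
l(a) = a²
V(-689) - l(-187) = -689 - 1*(-187)² = -689 - 1*34969 = -689 - 34969 = -35658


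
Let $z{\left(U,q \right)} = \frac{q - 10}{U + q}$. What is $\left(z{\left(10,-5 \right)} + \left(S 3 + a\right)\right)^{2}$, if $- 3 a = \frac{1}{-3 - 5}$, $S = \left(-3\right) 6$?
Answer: $\frac{1868689}{576} \approx 3244.3$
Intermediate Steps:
$z{\left(U,q \right)} = \frac{-10 + q}{U + q}$
$S = -18$
$a = \frac{1}{24}$ ($a = - \frac{1}{3 \left(-3 - 5\right)} = - \frac{1}{3 \left(-8\right)} = \left(- \frac{1}{3}\right) \left(- \frac{1}{8}\right) = \frac{1}{24} \approx 0.041667$)
$\left(z{\left(10,-5 \right)} + \left(S 3 + a\right)\right)^{2} = \left(\frac{-10 - 5}{10 - 5} + \left(\left(-18\right) 3 + \frac{1}{24}\right)\right)^{2} = \left(\frac{1}{5} \left(-15\right) + \left(-54 + \frac{1}{24}\right)\right)^{2} = \left(\frac{1}{5} \left(-15\right) - \frac{1295}{24}\right)^{2} = \left(-3 - \frac{1295}{24}\right)^{2} = \left(- \frac{1367}{24}\right)^{2} = \frac{1868689}{576}$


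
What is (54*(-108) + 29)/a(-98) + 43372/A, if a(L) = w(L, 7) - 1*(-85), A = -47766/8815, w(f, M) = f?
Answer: -2346514121/310479 ≈ -7557.7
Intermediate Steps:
A = -47766/8815 (A = -47766*1/8815 = -47766/8815 ≈ -5.4187)
a(L) = 85 + L (a(L) = L - 1*(-85) = L + 85 = 85 + L)
(54*(-108) + 29)/a(-98) + 43372/A = (54*(-108) + 29)/(85 - 98) + 43372/(-47766/8815) = (-5832 + 29)/(-13) + 43372*(-8815/47766) = -5803*(-1/13) - 191162090/23883 = 5803/13 - 191162090/23883 = -2346514121/310479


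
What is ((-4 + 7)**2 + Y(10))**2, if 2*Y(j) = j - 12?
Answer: 64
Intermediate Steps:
Y(j) = -6 + j/2 (Y(j) = (j - 12)/2 = (-12 + j)/2 = -6 + j/2)
((-4 + 7)**2 + Y(10))**2 = ((-4 + 7)**2 + (-6 + (1/2)*10))**2 = (3**2 + (-6 + 5))**2 = (9 - 1)**2 = 8**2 = 64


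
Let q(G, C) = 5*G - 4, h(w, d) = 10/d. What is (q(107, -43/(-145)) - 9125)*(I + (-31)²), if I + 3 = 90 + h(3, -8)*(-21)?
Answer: -18464209/2 ≈ -9.2321e+6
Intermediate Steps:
q(G, C) = -4 + 5*G
I = 453/4 (I = -3 + (90 + (10/(-8))*(-21)) = -3 + (90 + (10*(-⅛))*(-21)) = -3 + (90 - 5/4*(-21)) = -3 + (90 + 105/4) = -3 + 465/4 = 453/4 ≈ 113.25)
(q(107, -43/(-145)) - 9125)*(I + (-31)²) = ((-4 + 5*107) - 9125)*(453/4 + (-31)²) = ((-4 + 535) - 9125)*(453/4 + 961) = (531 - 9125)*(4297/4) = -8594*4297/4 = -18464209/2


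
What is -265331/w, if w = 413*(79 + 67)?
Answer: -265331/60298 ≈ -4.4003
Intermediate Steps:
w = 60298 (w = 413*146 = 60298)
-265331/w = -265331/60298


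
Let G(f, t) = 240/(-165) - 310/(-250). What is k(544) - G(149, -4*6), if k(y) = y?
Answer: 149659/275 ≈ 544.21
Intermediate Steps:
G(f, t) = -59/275 (G(f, t) = 240*(-1/165) - 310*(-1/250) = -16/11 + 31/25 = -59/275)
k(544) - G(149, -4*6) = 544 - 1*(-59/275) = 544 + 59/275 = 149659/275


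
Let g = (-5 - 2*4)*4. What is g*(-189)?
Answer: 9828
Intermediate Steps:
g = -52 (g = (-5 - 8)*4 = -13*4 = -52)
g*(-189) = -52*(-189) = 9828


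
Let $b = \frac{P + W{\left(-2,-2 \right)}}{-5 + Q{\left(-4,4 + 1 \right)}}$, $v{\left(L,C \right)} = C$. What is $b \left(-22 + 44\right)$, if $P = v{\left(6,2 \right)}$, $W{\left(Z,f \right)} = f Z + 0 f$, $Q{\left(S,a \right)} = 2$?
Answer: $-44$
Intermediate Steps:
$W{\left(Z,f \right)} = Z f$ ($W{\left(Z,f \right)} = Z f + 0 = Z f$)
$P = 2$
$b = -2$ ($b = \frac{2 - -4}{-5 + 2} = \frac{2 + 4}{-3} = 6 \left(- \frac{1}{3}\right) = -2$)
$b \left(-22 + 44\right) = - 2 \left(-22 + 44\right) = \left(-2\right) 22 = -44$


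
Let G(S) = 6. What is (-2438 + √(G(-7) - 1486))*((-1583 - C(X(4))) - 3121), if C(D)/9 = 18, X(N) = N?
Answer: 11863308 - 9732*I*√370 ≈ 1.1863e+7 - 1.872e+5*I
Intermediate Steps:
C(D) = 162 (C(D) = 9*18 = 162)
(-2438 + √(G(-7) - 1486))*((-1583 - C(X(4))) - 3121) = (-2438 + √(6 - 1486))*((-1583 - 1*162) - 3121) = (-2438 + √(-1480))*((-1583 - 162) - 3121) = (-2438 + 2*I*√370)*(-1745 - 3121) = (-2438 + 2*I*√370)*(-4866) = 11863308 - 9732*I*√370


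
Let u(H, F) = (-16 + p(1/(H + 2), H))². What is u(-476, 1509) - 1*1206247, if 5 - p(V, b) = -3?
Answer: -1206183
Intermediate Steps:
p(V, b) = 8 (p(V, b) = 5 - 1*(-3) = 5 + 3 = 8)
u(H, F) = 64 (u(H, F) = (-16 + 8)² = (-8)² = 64)
u(-476, 1509) - 1*1206247 = 64 - 1*1206247 = 64 - 1206247 = -1206183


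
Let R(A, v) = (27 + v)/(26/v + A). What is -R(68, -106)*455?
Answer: 272155/513 ≈ 530.52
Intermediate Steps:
R(A, v) = (27 + v)/(A + 26/v)
-R(68, -106)*455 = -(-106*(27 - 106)/(26 + 68*(-106)))*455 = -(-106*(-79)/(26 - 7208))*455 = -(-106*(-79)/(-7182))*455 = -(-106*(-1/7182)*(-79))*455 = -(-4187)*455/3591 = -1*(-272155/513) = 272155/513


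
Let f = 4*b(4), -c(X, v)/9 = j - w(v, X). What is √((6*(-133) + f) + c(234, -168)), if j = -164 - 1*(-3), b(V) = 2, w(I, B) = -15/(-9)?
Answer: √674 ≈ 25.962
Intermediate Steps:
w(I, B) = 5/3 (w(I, B) = -15*(-⅑) = 5/3)
j = -161 (j = -164 + 3 = -161)
c(X, v) = 1464 (c(X, v) = -9*(-161 - 1*5/3) = -9*(-161 - 5/3) = -9*(-488/3) = 1464)
f = 8 (f = 4*2 = 8)
√((6*(-133) + f) + c(234, -168)) = √((6*(-133) + 8) + 1464) = √((-798 + 8) + 1464) = √(-790 + 1464) = √674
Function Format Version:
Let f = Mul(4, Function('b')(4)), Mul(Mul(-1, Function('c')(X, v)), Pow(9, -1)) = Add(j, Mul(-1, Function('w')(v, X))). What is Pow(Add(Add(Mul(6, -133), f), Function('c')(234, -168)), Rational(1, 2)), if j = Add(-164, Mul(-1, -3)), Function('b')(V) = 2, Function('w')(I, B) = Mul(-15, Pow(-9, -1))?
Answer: Pow(674, Rational(1, 2)) ≈ 25.962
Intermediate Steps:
Function('w')(I, B) = Rational(5, 3) (Function('w')(I, B) = Mul(-15, Rational(-1, 9)) = Rational(5, 3))
j = -161 (j = Add(-164, 3) = -161)
Function('c')(X, v) = 1464 (Function('c')(X, v) = Mul(-9, Add(-161, Mul(-1, Rational(5, 3)))) = Mul(-9, Add(-161, Rational(-5, 3))) = Mul(-9, Rational(-488, 3)) = 1464)
f = 8 (f = Mul(4, 2) = 8)
Pow(Add(Add(Mul(6, -133), f), Function('c')(234, -168)), Rational(1, 2)) = Pow(Add(Add(Mul(6, -133), 8), 1464), Rational(1, 2)) = Pow(Add(Add(-798, 8), 1464), Rational(1, 2)) = Pow(Add(-790, 1464), Rational(1, 2)) = Pow(674, Rational(1, 2))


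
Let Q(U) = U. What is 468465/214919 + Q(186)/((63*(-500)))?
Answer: 2452778761/1128324750 ≈ 2.1738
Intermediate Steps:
468465/214919 + Q(186)/((63*(-500))) = 468465/214919 + 186/((63*(-500))) = 468465*(1/214919) + 186/(-31500) = 468465/214919 + 186*(-1/31500) = 468465/214919 - 31/5250 = 2452778761/1128324750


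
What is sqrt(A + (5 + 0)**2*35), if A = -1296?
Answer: I*sqrt(421) ≈ 20.518*I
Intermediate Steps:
sqrt(A + (5 + 0)**2*35) = sqrt(-1296 + (5 + 0)**2*35) = sqrt(-1296 + 5**2*35) = sqrt(-1296 + 25*35) = sqrt(-1296 + 875) = sqrt(-421) = I*sqrt(421)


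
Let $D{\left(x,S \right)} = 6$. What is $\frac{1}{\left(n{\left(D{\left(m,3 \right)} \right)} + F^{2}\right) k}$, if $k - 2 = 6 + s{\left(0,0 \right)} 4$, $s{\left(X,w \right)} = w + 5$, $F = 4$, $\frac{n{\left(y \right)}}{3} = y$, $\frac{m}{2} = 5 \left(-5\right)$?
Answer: $\frac{1}{952} \approx 0.0010504$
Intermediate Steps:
$m = -50$ ($m = 2 \cdot 5 \left(-5\right) = 2 \left(-25\right) = -50$)
$n{\left(y \right)} = 3 y$
$s{\left(X,w \right)} = 5 + w$
$k = 28$ ($k = 2 + \left(6 + \left(5 + 0\right) 4\right) = 2 + \left(6 + 5 \cdot 4\right) = 2 + \left(6 + 20\right) = 2 + 26 = 28$)
$\frac{1}{\left(n{\left(D{\left(m,3 \right)} \right)} + F^{2}\right) k} = \frac{1}{\left(3 \cdot 6 + 4^{2}\right) 28} = \frac{1}{\left(18 + 16\right) 28} = \frac{1}{34 \cdot 28} = \frac{1}{952}$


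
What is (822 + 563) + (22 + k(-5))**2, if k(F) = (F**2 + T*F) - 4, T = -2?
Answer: 4194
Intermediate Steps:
k(F) = -4 + F**2 - 2*F (k(F) = (F**2 - 2*F) - 4 = -4 + F**2 - 2*F)
(822 + 563) + (22 + k(-5))**2 = (822 + 563) + (22 + (-4 + (-5)**2 - 2*(-5)))**2 = 1385 + (22 + (-4 + 25 + 10))**2 = 1385 + (22 + 31)**2 = 1385 + 53**2 = 1385 + 2809 = 4194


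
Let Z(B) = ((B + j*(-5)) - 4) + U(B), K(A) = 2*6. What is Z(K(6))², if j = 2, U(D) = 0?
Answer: 4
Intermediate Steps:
K(A) = 12
Z(B) = -14 + B (Z(B) = ((B + 2*(-5)) - 4) + 0 = ((B - 10) - 4) + 0 = ((-10 + B) - 4) + 0 = (-14 + B) + 0 = -14 + B)
Z(K(6))² = (-14 + 12)² = (-2)² = 4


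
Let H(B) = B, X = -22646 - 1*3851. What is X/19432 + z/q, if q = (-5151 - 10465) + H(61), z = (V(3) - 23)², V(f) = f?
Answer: -83986727/60452952 ≈ -1.3893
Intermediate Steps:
X = -26497 (X = -22646 - 3851 = -26497)
z = 400 (z = (3 - 23)² = (-20)² = 400)
q = -15555 (q = (-5151 - 10465) + 61 = -15616 + 61 = -15555)
X/19432 + z/q = -26497/19432 + 400/(-15555) = -26497*1/19432 + 400*(-1/15555) = -26497/19432 - 80/3111 = -83986727/60452952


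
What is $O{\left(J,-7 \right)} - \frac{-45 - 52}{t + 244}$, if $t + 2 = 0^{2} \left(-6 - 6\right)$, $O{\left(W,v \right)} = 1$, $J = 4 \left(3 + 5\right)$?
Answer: $\frac{339}{242} \approx 1.4008$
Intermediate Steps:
$J = 32$ ($J = 4 \cdot 8 = 32$)
$t = -2$ ($t = -2 + 0^{2} \left(-6 - 6\right) = -2 + 0 \left(-12\right) = -2 + 0 = -2$)
$O{\left(J,-7 \right)} - \frac{-45 - 52}{t + 244} = 1 - \frac{-45 - 52}{-2 + 244} = 1 - - \frac{97}{242} = 1 + \frac{97}{242} = \frac{339}{242}$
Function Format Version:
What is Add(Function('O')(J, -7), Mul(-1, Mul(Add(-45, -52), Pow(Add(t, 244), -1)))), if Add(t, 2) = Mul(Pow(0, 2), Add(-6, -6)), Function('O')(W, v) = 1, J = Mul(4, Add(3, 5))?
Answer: Rational(339, 242) ≈ 1.4008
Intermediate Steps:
J = 32 (J = Mul(4, 8) = 32)
t = -2 (t = Add(-2, Mul(Pow(0, 2), Add(-6, -6))) = Add(-2, Mul(0, -12)) = Add(-2, 0) = -2)
Add(Function('O')(J, -7), Mul(-1, Mul(Add(-45, -52), Pow(Add(t, 244), -1)))) = Add(1, Mul(-1, Mul(Add(-45, -52), Pow(Add(-2, 244), -1)))) = Add(1, Mul(-1, Mul(-97, Pow(242, -1)))) = Add(1, Mul(-1, Mul(-97, Rational(1, 242)))) = Add(1, Mul(-1, Rational(-97, 242))) = Add(1, Rational(97, 242)) = Rational(339, 242)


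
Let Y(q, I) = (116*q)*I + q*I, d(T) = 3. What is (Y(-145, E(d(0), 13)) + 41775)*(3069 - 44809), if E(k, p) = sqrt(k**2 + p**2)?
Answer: -1743688500 + 708119100*sqrt(178) ≈ 7.7038e+9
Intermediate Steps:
Y(q, I) = 117*I*q (Y(q, I) = 116*I*q + I*q = 117*I*q)
(Y(-145, E(d(0), 13)) + 41775)*(3069 - 44809) = (117*sqrt(3**2 + 13**2)*(-145) + 41775)*(3069 - 44809) = (117*sqrt(9 + 169)*(-145) + 41775)*(-41740) = (117*sqrt(178)*(-145) + 41775)*(-41740) = (-16965*sqrt(178) + 41775)*(-41740) = (41775 - 16965*sqrt(178))*(-41740) = -1743688500 + 708119100*sqrt(178)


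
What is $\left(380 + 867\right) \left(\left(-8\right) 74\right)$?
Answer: $-738224$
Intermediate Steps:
$\left(380 + 867\right) \left(\left(-8\right) 74\right) = 1247 \left(-592\right) = -738224$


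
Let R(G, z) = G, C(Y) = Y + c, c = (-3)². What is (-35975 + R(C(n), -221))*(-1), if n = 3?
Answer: 35963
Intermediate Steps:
c = 9
C(Y) = 9 + Y (C(Y) = Y + 9 = 9 + Y)
(-35975 + R(C(n), -221))*(-1) = (-35975 + (9 + 3))*(-1) = (-35975 + 12)*(-1) = -35963*(-1) = 35963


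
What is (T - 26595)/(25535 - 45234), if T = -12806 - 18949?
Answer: 58350/19699 ≈ 2.9621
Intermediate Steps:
T = -31755
(T - 26595)/(25535 - 45234) = (-31755 - 26595)/(25535 - 45234) = -58350/(-19699) = -58350*(-1/19699) = 58350/19699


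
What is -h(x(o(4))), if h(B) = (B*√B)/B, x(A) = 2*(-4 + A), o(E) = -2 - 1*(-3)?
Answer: -I*√6 ≈ -2.4495*I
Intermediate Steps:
o(E) = 1 (o(E) = -2 + 3 = 1)
x(A) = -8 + 2*A
h(B) = √B (h(B) = B^(3/2)/B = √B)
-h(x(o(4))) = -√(-8 + 2*1) = -√(-8 + 2) = -√(-6) = -I*√6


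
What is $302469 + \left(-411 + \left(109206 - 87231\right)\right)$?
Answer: $324033$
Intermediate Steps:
$302469 + \left(-411 + \left(109206 - 87231\right)\right) = 302469 + \left(-411 + 21975\right) = 302469 + 21564 = 324033$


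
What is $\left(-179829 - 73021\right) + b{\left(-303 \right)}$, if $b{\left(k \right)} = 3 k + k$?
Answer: $-254062$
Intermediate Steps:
$b{\left(k \right)} = 4 k$
$\left(-179829 - 73021\right) + b{\left(-303 \right)} = \left(-179829 - 73021\right) + 4 \left(-303\right) = -252850 - 1212 = -254062$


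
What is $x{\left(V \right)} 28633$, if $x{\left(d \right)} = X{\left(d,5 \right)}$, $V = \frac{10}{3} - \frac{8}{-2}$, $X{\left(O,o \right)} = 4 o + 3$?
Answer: $658559$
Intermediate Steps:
$X{\left(O,o \right)} = 3 + 4 o$
$V = \frac{22}{3}$ ($V = 10 \cdot \frac{1}{3} - -4 = \frac{10}{3} + 4 = \frac{22}{3} \approx 7.3333$)
$x{\left(d \right)} = 23$ ($x{\left(d \right)} = 3 + 4 \cdot 5 = 3 + 20 = 23$)
$x{\left(V \right)} 28633 = 23 \cdot 28633 = 658559$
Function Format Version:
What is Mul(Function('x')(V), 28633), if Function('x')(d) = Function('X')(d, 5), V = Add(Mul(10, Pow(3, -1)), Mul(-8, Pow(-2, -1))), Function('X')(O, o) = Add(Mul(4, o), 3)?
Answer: 658559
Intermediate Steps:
Function('X')(O, o) = Add(3, Mul(4, o))
V = Rational(22, 3) (V = Add(Mul(10, Rational(1, 3)), Mul(-8, Rational(-1, 2))) = Add(Rational(10, 3), 4) = Rational(22, 3) ≈ 7.3333)
Function('x')(d) = 23 (Function('x')(d) = Add(3, Mul(4, 5)) = Add(3, 20) = 23)
Mul(Function('x')(V), 28633) = Mul(23, 28633) = 658559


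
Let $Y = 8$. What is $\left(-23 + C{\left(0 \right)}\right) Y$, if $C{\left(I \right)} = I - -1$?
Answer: $-176$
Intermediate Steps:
$C{\left(I \right)} = 1 + I$ ($C{\left(I \right)} = I + 1 = 1 + I$)
$\left(-23 + C{\left(0 \right)}\right) Y = \left(-23 + \left(1 + 0\right)\right) 8 = \left(-23 + 1\right) 8 = \left(-22\right) 8 = -176$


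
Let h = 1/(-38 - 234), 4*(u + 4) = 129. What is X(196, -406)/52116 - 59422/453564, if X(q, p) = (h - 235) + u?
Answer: -1681873507/12460310208 ≈ -0.13498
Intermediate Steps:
u = 113/4 (u = -4 + (¼)*129 = -4 + 129/4 = 113/4 ≈ 28.250)
h = -1/272 (h = 1/(-272) = -1/272 ≈ -0.0036765)
X(q, p) = -56237/272 (X(q, p) = (-1/272 - 235) + 113/4 = -63921/272 + 113/4 = -56237/272)
X(196, -406)/52116 - 59422/453564 = -56237/272/52116 - 59422/453564 = -56237/272*1/52116 - 59422*1/453564 = -56237/14175552 - 29711/226782 = -1681873507/12460310208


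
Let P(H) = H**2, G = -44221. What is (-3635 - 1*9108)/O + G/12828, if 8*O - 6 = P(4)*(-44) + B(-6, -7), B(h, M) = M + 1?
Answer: 39893939/282216 ≈ 141.36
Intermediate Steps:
B(h, M) = 1 + M
O = -88 (O = 3/4 + (4**2*(-44) + (1 - 7))/8 = 3/4 + (16*(-44) - 6)/8 = 3/4 + (-704 - 6)/8 = 3/4 + (1/8)*(-710) = 3/4 - 355/4 = -88)
(-3635 - 1*9108)/O + G/12828 = (-3635 - 1*9108)/(-88) - 44221/12828 = (-3635 - 9108)*(-1/88) - 44221*1/12828 = -12743*(-1/88) - 44221/12828 = 12743/88 - 44221/12828 = 39893939/282216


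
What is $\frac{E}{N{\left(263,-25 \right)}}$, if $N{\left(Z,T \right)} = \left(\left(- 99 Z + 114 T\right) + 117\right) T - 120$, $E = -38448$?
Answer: $- \frac{6408}{119855} \approx -0.053465$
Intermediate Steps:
$N{\left(Z,T \right)} = -120 + T \left(117 - 99 Z + 114 T\right)$ ($N{\left(Z,T \right)} = \left(117 - 99 Z + 114 T\right) T - 120 = T \left(117 - 99 Z + 114 T\right) - 120 = -120 + T \left(117 - 99 Z + 114 T\right)$)
$\frac{E}{N{\left(263,-25 \right)}} = - \frac{38448}{-120 + 114 \left(-25\right)^{2} + 117 \left(-25\right) - \left(-2475\right) 263} = - \frac{38448}{-120 + 114 \cdot 625 - 2925 + 650925} = - \frac{38448}{-120 + 71250 - 2925 + 650925} = - \frac{38448}{719130} = \left(-38448\right) \frac{1}{719130} = - \frac{6408}{119855}$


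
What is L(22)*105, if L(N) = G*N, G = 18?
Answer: 41580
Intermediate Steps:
L(N) = 18*N
L(22)*105 = (18*22)*105 = 396*105 = 41580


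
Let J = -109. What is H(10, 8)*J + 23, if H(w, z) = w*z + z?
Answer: -9569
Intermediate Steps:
H(w, z) = z + w*z
H(10, 8)*J + 23 = (8*(1 + 10))*(-109) + 23 = (8*11)*(-109) + 23 = 88*(-109) + 23 = -9592 + 23 = -9569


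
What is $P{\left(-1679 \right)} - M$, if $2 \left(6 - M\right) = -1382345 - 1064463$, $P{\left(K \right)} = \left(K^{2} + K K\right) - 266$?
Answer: $4414406$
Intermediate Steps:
$P{\left(K \right)} = -266 + 2 K^{2}$ ($P{\left(K \right)} = \left(K^{2} + K^{2}\right) - 266 = 2 K^{2} - 266 = -266 + 2 K^{2}$)
$M = 1223410$ ($M = 6 - \frac{-1382345 - 1064463}{2} = 6 - -1223404 = 6 + 1223404 = 1223410$)
$P{\left(-1679 \right)} - M = \left(-266 + 2 \left(-1679\right)^{2}\right) - 1223410 = \left(-266 + 2 \cdot 2819041\right) - 1223410 = \left(-266 + 5638082\right) - 1223410 = 5637816 - 1223410 = 4414406$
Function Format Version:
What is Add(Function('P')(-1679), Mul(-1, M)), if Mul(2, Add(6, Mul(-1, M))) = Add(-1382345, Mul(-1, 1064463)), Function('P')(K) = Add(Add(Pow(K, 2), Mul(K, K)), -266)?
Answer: 4414406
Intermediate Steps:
Function('P')(K) = Add(-266, Mul(2, Pow(K, 2))) (Function('P')(K) = Add(Add(Pow(K, 2), Pow(K, 2)), -266) = Add(Mul(2, Pow(K, 2)), -266) = Add(-266, Mul(2, Pow(K, 2))))
M = 1223410 (M = Add(6, Mul(Rational(-1, 2), Add(-1382345, Mul(-1, 1064463)))) = Add(6, Mul(Rational(-1, 2), Add(-1382345, -1064463))) = Add(6, Mul(Rational(-1, 2), -2446808)) = Add(6, 1223404) = 1223410)
Add(Function('P')(-1679), Mul(-1, M)) = Add(Add(-266, Mul(2, Pow(-1679, 2))), Mul(-1, 1223410)) = Add(Add(-266, Mul(2, 2819041)), -1223410) = Add(Add(-266, 5638082), -1223410) = Add(5637816, -1223410) = 4414406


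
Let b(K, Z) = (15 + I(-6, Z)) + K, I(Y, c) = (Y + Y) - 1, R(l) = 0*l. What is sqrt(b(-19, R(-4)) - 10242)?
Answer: I*sqrt(10259) ≈ 101.29*I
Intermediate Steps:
R(l) = 0
I(Y, c) = -1 + 2*Y (I(Y, c) = 2*Y - 1 = -1 + 2*Y)
b(K, Z) = 2 + K (b(K, Z) = (15 + (-1 + 2*(-6))) + K = (15 + (-1 - 12)) + K = (15 - 13) + K = 2 + K)
sqrt(b(-19, R(-4)) - 10242) = sqrt((2 - 19) - 10242) = sqrt(-17 - 10242) = sqrt(-10259) = I*sqrt(10259)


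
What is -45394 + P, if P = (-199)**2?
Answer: -5793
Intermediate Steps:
P = 39601
-45394 + P = -45394 + 39601 = -5793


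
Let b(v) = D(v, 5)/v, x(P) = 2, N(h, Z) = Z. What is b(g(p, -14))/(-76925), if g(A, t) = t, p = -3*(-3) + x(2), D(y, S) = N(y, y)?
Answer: -1/76925 ≈ -1.3000e-5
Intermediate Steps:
D(y, S) = y
p = 11 (p = -3*(-3) + 2 = 9 + 2 = 11)
b(v) = 1 (b(v) = v/v = 1)
b(g(p, -14))/(-76925) = 1/(-76925) = 1*(-1/76925) = -1/76925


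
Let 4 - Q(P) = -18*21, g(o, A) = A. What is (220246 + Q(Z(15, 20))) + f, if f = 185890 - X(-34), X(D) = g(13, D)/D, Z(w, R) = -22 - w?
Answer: 406517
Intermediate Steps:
Q(P) = 382 (Q(P) = 4 - (-18)*21 = 4 - 1*(-378) = 4 + 378 = 382)
X(D) = 1 (X(D) = D/D = 1)
f = 185889 (f = 185890 - 1*1 = 185890 - 1 = 185889)
(220246 + Q(Z(15, 20))) + f = (220246 + 382) + 185889 = 220628 + 185889 = 406517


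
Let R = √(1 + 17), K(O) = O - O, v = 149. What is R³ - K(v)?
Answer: 54*√2 ≈ 76.368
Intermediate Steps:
K(O) = 0
R = 3*√2 (R = √18 = 3*√2 ≈ 4.2426)
R³ - K(v) = (3*√2)³ - 1*0 = 54*√2 + 0 = 54*√2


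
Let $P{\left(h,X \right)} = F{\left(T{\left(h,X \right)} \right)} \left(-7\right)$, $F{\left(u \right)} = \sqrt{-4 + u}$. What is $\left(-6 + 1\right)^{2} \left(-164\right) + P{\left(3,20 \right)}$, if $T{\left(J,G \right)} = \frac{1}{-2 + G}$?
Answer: $-4100 - \frac{7 i \sqrt{142}}{6} \approx -4100.0 - 13.902 i$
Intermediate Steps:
$P{\left(h,X \right)} = - 7 \sqrt{-4 + \frac{1}{-2 + X}}$ ($P{\left(h,X \right)} = \sqrt{-4 + \frac{1}{-2 + X}} \left(-7\right) = - 7 \sqrt{-4 + \frac{1}{-2 + X}}$)
$\left(-6 + 1\right)^{2} \left(-164\right) + P{\left(3,20 \right)} = \left(-6 + 1\right)^{2} \left(-164\right) - 7 \sqrt{- \frac{-9 + 4 \cdot 20}{-2 + 20}} = \left(-5\right)^{2} \left(-164\right) - 7 \sqrt{- \frac{-9 + 80}{18}} = 25 \left(-164\right) - 7 \sqrt{\left(-1\right) \frac{1}{18} \cdot 71} = -4100 - 7 \sqrt{- \frac{71}{18}} = -4100 - 7 \frac{i \sqrt{142}}{6} = -4100 - \frac{7 i \sqrt{142}}{6}$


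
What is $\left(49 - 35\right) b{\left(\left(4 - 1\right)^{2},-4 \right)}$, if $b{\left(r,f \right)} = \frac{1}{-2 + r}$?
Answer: $2$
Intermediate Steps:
$\left(49 - 35\right) b{\left(\left(4 - 1\right)^{2},-4 \right)} = \frac{49 - 35}{-2 + \left(4 - 1\right)^{2}} = \frac{14}{-2 + 3^{2}} = \frac{14}{-2 + 9} = \frac{14}{7} = 14 \cdot \frac{1}{7} = 2$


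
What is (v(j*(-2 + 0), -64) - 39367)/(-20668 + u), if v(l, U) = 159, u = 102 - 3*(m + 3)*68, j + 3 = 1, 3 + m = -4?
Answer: 19604/9875 ≈ 1.9852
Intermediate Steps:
m = -7 (m = -3 - 4 = -7)
j = -2 (j = -3 + 1 = -2)
u = 918 (u = 102 - 3*(-7 + 3)*68 = 102 - 3*(-4)*68 = 102 + 12*68 = 102 + 816 = 918)
(v(j*(-2 + 0), -64) - 39367)/(-20668 + u) = (159 - 39367)/(-20668 + 918) = -39208/(-19750) = -39208*(-1/19750) = 19604/9875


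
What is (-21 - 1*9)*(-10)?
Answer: 300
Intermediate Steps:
(-21 - 1*9)*(-10) = (-21 - 9)*(-10) = -30*(-10) = 300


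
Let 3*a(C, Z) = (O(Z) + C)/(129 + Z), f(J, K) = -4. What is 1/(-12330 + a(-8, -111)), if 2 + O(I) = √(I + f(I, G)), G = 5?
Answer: -7190964/88665917803 - 54*I*√115/443329589015 ≈ -8.1102e-5 - 1.3062e-9*I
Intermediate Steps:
O(I) = -2 + √(-4 + I) (O(I) = -2 + √(I - 4) = -2 + √(-4 + I))
a(C, Z) = (-2 + C + √(-4 + Z))/(3*(129 + Z)) (a(C, Z) = (((-2 + √(-4 + Z)) + C)/(129 + Z))/3 = ((-2 + C + √(-4 + Z))/(129 + Z))/3 = (-2 + C + √(-4 + Z))/(3*(129 + Z)))
1/(-12330 + a(-8, -111)) = 1/(-12330 + (-2 - 8 + √(-4 - 111))/(3*(129 - 111))) = 1/(-12330 + (⅓)*(-2 - 8 + √(-115))/18) = 1/(-12330 + (⅓)*(1/18)*(-2 - 8 + I*√115)) = 1/(-12330 + (⅓)*(1/18)*(-10 + I*√115)) = 1/(-12330 + (-5/27 + I*√115/54)) = 1/(-332915/27 + I*√115/54)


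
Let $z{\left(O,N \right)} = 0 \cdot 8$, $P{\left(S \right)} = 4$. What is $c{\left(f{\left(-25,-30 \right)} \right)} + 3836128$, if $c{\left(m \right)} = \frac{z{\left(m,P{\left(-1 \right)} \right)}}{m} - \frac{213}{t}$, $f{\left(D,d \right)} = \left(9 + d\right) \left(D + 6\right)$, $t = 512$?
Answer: $\frac{1964097323}{512} \approx 3.8361 \cdot 10^{6}$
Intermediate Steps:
$z{\left(O,N \right)} = 0$
$f{\left(D,d \right)} = \left(6 + D\right) \left(9 + d\right)$ ($f{\left(D,d \right)} = \left(9 + d\right) \left(6 + D\right) = \left(6 + D\right) \left(9 + d\right)$)
$c{\left(m \right)} = - \frac{213}{512}$ ($c{\left(m \right)} = \frac{0}{m} - \frac{213}{512} = 0 - \frac{213}{512} = - \frac{213}{512}$)
$c{\left(f{\left(-25,-30 \right)} \right)} + 3836128 = - \frac{213}{512} + 3836128 = \frac{1964097323}{512}$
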